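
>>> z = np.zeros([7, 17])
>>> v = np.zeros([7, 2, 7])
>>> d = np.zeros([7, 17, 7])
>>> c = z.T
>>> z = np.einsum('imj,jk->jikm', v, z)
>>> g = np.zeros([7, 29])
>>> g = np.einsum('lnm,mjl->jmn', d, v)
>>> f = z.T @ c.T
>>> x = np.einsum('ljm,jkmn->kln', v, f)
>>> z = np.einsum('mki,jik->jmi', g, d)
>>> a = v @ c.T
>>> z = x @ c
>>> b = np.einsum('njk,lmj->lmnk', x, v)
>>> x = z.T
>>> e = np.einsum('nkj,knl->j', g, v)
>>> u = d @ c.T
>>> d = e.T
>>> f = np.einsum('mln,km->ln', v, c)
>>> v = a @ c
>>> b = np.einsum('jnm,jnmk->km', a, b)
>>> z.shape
(17, 7, 7)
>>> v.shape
(7, 2, 7)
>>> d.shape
(17,)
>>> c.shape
(17, 7)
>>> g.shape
(2, 7, 17)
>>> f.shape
(2, 7)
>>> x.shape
(7, 7, 17)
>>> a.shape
(7, 2, 17)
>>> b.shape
(17, 17)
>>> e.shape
(17,)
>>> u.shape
(7, 17, 17)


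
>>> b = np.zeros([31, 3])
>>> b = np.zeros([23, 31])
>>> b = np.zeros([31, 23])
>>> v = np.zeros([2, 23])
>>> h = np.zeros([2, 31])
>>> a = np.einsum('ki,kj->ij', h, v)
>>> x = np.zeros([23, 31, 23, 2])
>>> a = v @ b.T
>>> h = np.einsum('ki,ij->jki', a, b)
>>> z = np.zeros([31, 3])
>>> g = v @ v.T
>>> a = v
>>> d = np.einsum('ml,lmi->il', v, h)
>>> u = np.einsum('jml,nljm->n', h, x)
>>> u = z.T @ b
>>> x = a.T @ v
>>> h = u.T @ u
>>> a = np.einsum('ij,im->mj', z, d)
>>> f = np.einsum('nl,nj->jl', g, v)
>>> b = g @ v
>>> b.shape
(2, 23)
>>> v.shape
(2, 23)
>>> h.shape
(23, 23)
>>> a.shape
(23, 3)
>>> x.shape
(23, 23)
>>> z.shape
(31, 3)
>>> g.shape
(2, 2)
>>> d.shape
(31, 23)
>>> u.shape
(3, 23)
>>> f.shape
(23, 2)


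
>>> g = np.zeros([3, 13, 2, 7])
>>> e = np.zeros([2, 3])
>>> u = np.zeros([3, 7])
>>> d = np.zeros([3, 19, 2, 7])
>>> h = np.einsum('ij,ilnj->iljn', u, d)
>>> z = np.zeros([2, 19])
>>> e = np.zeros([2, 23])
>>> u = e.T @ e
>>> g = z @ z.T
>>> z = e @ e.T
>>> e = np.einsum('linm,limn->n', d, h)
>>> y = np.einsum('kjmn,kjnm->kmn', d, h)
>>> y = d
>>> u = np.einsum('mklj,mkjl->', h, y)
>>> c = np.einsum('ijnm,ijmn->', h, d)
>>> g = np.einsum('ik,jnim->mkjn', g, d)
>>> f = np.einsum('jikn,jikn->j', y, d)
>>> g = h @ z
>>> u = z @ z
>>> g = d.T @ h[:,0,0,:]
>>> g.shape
(7, 2, 19, 2)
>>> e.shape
(2,)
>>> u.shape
(2, 2)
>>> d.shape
(3, 19, 2, 7)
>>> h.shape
(3, 19, 7, 2)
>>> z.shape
(2, 2)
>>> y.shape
(3, 19, 2, 7)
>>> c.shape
()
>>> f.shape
(3,)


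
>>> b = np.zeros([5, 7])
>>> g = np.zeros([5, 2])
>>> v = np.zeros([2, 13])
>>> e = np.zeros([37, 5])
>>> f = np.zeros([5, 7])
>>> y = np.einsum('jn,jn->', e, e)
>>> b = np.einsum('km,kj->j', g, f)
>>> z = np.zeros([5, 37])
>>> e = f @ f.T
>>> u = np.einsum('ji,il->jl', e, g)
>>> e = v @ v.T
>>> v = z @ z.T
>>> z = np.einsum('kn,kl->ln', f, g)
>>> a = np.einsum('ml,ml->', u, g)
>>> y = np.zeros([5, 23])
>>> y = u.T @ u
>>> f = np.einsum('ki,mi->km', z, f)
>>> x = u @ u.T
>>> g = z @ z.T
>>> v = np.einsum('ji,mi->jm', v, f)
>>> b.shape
(7,)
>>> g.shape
(2, 2)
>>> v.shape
(5, 2)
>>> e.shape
(2, 2)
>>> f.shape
(2, 5)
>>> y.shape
(2, 2)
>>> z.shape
(2, 7)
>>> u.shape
(5, 2)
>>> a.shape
()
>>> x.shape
(5, 5)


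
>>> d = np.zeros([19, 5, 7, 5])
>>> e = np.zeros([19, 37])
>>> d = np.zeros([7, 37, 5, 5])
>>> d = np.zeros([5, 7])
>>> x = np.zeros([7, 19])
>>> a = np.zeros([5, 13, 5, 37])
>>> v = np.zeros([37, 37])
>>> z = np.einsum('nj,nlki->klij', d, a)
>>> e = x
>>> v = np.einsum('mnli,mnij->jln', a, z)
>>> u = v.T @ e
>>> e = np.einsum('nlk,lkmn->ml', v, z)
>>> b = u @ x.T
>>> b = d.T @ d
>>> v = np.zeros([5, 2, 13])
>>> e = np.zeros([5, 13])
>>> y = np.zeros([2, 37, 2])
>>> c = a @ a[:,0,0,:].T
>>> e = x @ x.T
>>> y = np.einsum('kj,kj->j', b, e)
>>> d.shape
(5, 7)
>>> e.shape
(7, 7)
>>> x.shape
(7, 19)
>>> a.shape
(5, 13, 5, 37)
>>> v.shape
(5, 2, 13)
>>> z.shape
(5, 13, 37, 7)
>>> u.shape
(13, 5, 19)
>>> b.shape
(7, 7)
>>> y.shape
(7,)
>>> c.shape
(5, 13, 5, 5)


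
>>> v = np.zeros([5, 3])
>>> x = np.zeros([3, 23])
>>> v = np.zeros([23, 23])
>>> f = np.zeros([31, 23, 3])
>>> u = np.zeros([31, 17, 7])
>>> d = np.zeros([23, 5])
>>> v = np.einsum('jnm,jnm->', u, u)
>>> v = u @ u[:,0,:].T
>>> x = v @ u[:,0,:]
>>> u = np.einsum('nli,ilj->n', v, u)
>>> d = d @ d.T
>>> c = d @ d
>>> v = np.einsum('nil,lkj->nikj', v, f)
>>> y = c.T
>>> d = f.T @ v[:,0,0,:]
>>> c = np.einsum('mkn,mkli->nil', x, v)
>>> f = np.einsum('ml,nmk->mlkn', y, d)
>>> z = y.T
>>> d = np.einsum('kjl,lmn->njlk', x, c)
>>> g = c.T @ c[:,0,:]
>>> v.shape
(31, 17, 23, 3)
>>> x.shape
(31, 17, 7)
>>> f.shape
(23, 23, 3, 3)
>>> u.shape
(31,)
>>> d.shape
(23, 17, 7, 31)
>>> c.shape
(7, 3, 23)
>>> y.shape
(23, 23)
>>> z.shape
(23, 23)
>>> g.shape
(23, 3, 23)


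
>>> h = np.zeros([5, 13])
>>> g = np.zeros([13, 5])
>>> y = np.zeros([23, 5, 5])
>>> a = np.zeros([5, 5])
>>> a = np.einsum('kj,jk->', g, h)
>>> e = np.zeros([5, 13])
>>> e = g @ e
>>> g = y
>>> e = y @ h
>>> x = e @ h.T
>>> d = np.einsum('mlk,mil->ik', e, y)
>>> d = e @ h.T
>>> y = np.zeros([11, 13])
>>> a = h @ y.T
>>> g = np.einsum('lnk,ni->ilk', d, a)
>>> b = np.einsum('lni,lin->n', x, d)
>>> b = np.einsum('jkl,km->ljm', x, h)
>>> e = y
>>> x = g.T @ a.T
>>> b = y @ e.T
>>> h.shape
(5, 13)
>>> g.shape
(11, 23, 5)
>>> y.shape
(11, 13)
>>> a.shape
(5, 11)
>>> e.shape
(11, 13)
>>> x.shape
(5, 23, 5)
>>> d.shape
(23, 5, 5)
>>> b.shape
(11, 11)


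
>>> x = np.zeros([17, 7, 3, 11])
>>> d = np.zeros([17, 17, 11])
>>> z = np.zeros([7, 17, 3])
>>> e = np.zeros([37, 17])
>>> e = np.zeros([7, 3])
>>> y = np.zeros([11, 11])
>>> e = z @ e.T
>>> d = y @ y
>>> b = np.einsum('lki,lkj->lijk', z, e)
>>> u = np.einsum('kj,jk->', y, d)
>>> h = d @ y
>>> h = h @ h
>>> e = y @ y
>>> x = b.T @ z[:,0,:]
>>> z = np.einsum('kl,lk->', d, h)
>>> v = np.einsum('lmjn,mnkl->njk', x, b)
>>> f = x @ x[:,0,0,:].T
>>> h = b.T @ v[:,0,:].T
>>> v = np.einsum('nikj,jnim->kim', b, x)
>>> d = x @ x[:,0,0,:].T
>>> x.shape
(17, 7, 3, 3)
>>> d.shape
(17, 7, 3, 17)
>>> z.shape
()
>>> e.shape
(11, 11)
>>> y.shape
(11, 11)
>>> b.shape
(7, 3, 7, 17)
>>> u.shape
()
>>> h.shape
(17, 7, 3, 3)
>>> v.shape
(7, 3, 3)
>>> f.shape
(17, 7, 3, 17)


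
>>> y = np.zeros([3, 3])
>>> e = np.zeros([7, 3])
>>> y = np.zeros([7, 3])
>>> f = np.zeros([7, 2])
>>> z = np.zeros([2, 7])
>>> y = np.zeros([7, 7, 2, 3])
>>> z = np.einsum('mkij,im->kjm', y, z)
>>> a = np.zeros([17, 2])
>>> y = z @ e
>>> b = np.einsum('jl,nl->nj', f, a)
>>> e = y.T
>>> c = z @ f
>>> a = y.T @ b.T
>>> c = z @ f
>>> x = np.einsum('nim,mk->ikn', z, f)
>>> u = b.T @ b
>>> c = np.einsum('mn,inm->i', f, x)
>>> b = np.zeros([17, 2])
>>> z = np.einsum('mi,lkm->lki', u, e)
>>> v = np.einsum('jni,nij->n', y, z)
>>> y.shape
(7, 3, 3)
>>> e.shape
(3, 3, 7)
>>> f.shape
(7, 2)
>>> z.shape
(3, 3, 7)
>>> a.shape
(3, 3, 17)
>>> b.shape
(17, 2)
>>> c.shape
(3,)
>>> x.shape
(3, 2, 7)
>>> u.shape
(7, 7)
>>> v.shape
(3,)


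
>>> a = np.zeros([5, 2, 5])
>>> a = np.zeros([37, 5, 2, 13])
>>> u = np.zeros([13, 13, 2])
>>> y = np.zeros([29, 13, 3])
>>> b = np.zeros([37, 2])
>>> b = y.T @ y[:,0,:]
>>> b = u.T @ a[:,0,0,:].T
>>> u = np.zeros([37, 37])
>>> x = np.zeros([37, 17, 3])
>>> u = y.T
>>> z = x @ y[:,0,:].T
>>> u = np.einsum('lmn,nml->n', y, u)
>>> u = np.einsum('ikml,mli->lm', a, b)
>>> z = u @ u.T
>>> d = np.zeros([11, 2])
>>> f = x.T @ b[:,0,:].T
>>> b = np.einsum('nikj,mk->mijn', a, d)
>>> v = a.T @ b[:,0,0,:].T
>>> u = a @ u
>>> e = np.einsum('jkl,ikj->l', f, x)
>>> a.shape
(37, 5, 2, 13)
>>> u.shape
(37, 5, 2, 2)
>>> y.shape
(29, 13, 3)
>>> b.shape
(11, 5, 13, 37)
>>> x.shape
(37, 17, 3)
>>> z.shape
(13, 13)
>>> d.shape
(11, 2)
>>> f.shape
(3, 17, 2)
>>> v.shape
(13, 2, 5, 11)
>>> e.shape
(2,)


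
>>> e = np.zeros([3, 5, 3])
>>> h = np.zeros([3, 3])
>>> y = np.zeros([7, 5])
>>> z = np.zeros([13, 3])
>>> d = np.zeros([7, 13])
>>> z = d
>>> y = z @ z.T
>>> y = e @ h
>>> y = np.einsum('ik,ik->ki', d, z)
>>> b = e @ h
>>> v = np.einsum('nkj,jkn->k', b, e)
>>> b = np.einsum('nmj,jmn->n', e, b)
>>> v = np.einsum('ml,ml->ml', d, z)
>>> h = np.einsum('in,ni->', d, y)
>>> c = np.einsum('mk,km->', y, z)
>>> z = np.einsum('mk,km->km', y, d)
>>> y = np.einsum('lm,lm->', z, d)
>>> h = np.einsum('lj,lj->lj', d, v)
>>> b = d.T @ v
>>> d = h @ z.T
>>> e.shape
(3, 5, 3)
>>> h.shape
(7, 13)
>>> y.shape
()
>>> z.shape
(7, 13)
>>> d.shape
(7, 7)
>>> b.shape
(13, 13)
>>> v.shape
(7, 13)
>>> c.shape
()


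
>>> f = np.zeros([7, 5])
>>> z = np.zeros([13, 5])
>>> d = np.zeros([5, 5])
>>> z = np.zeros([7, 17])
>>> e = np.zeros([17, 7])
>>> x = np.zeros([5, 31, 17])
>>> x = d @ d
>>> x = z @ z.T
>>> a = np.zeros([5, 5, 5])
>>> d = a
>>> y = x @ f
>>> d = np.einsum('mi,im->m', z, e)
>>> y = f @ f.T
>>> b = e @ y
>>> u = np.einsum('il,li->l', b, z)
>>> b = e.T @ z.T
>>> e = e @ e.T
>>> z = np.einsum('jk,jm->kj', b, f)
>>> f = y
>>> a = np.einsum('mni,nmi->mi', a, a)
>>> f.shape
(7, 7)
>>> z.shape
(7, 7)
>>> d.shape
(7,)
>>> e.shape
(17, 17)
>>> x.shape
(7, 7)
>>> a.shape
(5, 5)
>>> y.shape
(7, 7)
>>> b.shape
(7, 7)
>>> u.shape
(7,)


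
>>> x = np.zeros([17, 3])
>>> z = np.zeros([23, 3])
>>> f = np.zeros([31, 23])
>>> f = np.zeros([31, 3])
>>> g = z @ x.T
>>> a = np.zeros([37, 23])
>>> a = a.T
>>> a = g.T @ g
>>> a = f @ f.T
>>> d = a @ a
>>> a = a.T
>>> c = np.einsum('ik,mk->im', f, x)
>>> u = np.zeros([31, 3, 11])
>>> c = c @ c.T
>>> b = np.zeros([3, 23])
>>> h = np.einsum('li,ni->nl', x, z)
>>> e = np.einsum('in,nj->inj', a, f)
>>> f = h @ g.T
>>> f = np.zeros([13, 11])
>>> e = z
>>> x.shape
(17, 3)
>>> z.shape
(23, 3)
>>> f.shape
(13, 11)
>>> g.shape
(23, 17)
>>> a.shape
(31, 31)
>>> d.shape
(31, 31)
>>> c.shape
(31, 31)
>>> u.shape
(31, 3, 11)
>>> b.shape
(3, 23)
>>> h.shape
(23, 17)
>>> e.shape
(23, 3)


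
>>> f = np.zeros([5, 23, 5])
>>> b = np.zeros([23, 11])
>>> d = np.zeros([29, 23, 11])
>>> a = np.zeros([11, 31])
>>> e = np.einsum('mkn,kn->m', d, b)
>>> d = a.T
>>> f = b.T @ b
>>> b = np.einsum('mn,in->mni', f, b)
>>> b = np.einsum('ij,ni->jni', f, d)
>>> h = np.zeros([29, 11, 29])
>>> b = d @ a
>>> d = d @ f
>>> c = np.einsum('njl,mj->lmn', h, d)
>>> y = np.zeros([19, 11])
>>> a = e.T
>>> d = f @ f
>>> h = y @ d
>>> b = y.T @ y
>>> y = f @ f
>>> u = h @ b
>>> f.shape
(11, 11)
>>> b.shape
(11, 11)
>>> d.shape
(11, 11)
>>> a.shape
(29,)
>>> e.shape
(29,)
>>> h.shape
(19, 11)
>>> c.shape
(29, 31, 29)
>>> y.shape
(11, 11)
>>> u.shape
(19, 11)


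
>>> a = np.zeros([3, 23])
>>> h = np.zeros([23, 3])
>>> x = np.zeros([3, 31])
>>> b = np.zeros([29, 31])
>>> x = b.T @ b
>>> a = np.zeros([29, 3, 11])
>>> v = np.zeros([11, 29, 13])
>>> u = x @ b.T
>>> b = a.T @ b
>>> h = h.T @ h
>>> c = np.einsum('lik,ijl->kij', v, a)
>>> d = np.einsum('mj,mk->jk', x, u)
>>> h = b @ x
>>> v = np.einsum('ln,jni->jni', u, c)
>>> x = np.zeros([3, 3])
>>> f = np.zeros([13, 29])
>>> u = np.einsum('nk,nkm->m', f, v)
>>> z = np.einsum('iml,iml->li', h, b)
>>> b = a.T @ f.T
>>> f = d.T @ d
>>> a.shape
(29, 3, 11)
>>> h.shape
(11, 3, 31)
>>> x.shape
(3, 3)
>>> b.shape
(11, 3, 13)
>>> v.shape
(13, 29, 3)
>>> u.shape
(3,)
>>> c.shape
(13, 29, 3)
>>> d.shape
(31, 29)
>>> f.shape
(29, 29)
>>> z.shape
(31, 11)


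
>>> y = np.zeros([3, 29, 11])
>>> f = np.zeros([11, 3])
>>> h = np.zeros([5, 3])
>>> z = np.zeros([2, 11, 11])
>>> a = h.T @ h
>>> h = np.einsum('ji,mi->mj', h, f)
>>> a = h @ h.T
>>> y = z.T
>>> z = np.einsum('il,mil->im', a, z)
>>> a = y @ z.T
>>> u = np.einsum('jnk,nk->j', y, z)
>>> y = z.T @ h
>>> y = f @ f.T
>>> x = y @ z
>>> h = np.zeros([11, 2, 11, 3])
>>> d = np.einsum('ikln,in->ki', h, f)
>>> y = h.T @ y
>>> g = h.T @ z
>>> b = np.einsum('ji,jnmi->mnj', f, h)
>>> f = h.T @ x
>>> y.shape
(3, 11, 2, 11)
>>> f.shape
(3, 11, 2, 2)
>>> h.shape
(11, 2, 11, 3)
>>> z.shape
(11, 2)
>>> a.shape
(11, 11, 11)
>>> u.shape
(11,)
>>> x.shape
(11, 2)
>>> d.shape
(2, 11)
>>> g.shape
(3, 11, 2, 2)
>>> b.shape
(11, 2, 11)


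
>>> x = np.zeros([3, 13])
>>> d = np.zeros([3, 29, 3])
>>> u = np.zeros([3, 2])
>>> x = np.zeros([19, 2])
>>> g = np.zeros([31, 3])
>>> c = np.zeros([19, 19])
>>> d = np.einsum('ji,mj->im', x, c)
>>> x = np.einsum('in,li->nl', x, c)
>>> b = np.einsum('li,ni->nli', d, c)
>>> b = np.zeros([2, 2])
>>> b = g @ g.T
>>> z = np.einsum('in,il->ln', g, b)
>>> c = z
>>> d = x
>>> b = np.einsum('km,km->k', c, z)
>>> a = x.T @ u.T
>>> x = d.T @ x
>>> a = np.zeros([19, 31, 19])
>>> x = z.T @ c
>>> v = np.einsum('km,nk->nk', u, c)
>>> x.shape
(3, 3)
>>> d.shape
(2, 19)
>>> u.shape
(3, 2)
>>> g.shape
(31, 3)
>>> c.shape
(31, 3)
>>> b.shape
(31,)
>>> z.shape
(31, 3)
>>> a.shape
(19, 31, 19)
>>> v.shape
(31, 3)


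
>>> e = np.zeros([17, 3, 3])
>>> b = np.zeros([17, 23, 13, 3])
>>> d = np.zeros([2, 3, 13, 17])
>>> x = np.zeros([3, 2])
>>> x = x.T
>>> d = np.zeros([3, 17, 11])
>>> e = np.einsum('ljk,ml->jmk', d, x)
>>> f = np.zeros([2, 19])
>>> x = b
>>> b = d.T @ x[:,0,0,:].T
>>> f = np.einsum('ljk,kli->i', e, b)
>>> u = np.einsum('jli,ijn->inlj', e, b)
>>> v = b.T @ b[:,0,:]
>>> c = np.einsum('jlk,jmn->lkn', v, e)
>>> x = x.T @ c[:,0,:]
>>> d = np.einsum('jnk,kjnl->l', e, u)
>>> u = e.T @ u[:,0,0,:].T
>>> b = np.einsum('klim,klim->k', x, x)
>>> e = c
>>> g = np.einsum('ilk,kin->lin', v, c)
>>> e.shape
(17, 17, 11)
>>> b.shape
(3,)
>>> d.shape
(17,)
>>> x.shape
(3, 13, 23, 11)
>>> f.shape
(17,)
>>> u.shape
(11, 2, 11)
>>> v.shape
(17, 17, 17)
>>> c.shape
(17, 17, 11)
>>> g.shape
(17, 17, 11)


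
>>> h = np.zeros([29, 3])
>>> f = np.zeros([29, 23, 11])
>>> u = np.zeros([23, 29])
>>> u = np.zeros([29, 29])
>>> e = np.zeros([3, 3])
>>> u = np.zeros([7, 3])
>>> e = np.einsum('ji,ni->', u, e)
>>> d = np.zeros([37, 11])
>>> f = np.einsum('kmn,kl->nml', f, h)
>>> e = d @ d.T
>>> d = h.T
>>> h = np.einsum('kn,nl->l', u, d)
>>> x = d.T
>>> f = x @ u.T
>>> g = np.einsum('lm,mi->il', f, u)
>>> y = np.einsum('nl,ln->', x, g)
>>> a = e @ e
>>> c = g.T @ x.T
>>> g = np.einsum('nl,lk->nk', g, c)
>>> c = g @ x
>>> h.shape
(29,)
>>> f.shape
(29, 7)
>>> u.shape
(7, 3)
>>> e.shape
(37, 37)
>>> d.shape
(3, 29)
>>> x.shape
(29, 3)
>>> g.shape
(3, 29)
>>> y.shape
()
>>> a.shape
(37, 37)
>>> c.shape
(3, 3)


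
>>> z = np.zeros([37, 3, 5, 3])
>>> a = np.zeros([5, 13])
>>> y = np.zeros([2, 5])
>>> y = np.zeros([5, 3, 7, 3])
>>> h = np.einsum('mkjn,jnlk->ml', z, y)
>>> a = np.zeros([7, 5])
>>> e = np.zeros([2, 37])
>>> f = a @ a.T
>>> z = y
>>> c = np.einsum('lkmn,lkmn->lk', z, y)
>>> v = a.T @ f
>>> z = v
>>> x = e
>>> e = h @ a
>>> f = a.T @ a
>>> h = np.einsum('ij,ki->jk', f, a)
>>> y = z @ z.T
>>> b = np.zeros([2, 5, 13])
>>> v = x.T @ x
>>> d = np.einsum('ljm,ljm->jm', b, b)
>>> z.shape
(5, 7)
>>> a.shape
(7, 5)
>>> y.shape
(5, 5)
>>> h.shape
(5, 7)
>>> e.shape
(37, 5)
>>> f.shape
(5, 5)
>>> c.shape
(5, 3)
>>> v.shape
(37, 37)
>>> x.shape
(2, 37)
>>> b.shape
(2, 5, 13)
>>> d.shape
(5, 13)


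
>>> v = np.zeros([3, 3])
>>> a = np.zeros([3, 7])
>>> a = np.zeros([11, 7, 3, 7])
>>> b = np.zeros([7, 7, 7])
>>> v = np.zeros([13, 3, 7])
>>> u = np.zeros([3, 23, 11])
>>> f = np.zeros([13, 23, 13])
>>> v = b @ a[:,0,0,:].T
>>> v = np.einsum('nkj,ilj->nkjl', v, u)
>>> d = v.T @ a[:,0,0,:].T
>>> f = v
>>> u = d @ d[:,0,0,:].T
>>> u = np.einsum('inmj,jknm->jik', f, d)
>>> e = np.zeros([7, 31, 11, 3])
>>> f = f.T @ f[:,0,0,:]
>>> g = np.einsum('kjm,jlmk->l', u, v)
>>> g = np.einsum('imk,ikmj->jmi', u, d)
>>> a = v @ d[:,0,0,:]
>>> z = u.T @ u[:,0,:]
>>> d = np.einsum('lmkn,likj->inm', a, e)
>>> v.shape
(7, 7, 11, 23)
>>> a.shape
(7, 7, 11, 11)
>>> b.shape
(7, 7, 7)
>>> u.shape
(23, 7, 11)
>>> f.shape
(23, 11, 7, 23)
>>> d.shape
(31, 11, 7)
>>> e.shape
(7, 31, 11, 3)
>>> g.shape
(11, 7, 23)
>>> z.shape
(11, 7, 11)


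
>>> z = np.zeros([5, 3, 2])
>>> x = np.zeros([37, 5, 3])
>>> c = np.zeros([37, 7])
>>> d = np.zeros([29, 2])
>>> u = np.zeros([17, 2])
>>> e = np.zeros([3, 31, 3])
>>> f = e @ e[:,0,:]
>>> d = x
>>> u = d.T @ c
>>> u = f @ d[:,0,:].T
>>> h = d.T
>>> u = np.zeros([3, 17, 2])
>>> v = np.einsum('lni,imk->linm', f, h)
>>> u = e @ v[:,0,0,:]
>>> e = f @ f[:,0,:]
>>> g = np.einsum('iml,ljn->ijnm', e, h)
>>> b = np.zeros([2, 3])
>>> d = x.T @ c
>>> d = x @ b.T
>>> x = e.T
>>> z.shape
(5, 3, 2)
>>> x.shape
(3, 31, 3)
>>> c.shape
(37, 7)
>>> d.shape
(37, 5, 2)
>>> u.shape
(3, 31, 5)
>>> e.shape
(3, 31, 3)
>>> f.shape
(3, 31, 3)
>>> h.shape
(3, 5, 37)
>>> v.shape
(3, 3, 31, 5)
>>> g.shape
(3, 5, 37, 31)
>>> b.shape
(2, 3)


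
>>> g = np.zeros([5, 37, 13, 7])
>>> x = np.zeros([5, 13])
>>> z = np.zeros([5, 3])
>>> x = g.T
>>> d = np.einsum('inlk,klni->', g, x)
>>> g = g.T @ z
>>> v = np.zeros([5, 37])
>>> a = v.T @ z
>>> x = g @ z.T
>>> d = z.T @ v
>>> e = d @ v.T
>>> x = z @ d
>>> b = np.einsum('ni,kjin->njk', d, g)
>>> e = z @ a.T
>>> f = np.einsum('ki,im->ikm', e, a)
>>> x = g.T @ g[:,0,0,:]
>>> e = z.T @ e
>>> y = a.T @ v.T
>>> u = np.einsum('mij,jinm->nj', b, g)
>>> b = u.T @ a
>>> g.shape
(7, 13, 37, 3)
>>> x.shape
(3, 37, 13, 3)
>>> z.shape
(5, 3)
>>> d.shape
(3, 37)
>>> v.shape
(5, 37)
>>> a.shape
(37, 3)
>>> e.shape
(3, 37)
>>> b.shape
(7, 3)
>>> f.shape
(37, 5, 3)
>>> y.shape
(3, 5)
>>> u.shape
(37, 7)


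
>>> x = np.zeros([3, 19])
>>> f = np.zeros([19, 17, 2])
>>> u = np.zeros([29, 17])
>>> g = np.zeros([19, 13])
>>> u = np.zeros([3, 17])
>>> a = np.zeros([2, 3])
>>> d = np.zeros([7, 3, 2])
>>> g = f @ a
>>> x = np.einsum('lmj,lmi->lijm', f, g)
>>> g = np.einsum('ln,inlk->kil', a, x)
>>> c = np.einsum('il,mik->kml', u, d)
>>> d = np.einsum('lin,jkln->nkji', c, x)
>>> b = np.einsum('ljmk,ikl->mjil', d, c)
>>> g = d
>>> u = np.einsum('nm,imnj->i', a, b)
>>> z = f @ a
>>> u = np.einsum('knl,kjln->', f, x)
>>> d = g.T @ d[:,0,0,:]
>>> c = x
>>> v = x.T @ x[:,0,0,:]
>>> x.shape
(19, 3, 2, 17)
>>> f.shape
(19, 17, 2)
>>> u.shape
()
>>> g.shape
(17, 3, 19, 7)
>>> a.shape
(2, 3)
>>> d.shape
(7, 19, 3, 7)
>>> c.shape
(19, 3, 2, 17)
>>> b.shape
(19, 3, 2, 17)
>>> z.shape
(19, 17, 3)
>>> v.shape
(17, 2, 3, 17)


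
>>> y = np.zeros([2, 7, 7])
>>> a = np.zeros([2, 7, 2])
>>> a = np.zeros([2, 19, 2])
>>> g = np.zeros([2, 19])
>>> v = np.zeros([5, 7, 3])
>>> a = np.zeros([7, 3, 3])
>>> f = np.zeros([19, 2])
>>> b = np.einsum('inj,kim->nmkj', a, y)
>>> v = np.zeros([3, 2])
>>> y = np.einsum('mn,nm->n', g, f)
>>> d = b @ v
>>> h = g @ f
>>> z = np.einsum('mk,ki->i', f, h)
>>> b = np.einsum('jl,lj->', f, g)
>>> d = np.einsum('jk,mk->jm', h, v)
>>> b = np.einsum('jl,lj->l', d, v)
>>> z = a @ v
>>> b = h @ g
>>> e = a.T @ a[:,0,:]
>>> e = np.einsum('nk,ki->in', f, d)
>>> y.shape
(19,)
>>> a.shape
(7, 3, 3)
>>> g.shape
(2, 19)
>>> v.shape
(3, 2)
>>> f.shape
(19, 2)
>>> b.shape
(2, 19)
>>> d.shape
(2, 3)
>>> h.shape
(2, 2)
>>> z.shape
(7, 3, 2)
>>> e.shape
(3, 19)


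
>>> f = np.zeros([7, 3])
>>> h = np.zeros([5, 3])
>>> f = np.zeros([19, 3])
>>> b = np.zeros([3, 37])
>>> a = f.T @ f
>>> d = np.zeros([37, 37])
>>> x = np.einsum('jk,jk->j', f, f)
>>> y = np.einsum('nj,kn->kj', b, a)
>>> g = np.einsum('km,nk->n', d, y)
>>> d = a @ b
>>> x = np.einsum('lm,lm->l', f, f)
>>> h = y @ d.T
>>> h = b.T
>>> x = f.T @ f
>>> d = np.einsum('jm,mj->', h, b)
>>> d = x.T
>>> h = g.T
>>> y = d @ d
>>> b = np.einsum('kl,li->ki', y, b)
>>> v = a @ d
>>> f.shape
(19, 3)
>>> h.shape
(3,)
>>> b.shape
(3, 37)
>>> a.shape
(3, 3)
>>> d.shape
(3, 3)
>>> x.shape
(3, 3)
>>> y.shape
(3, 3)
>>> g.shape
(3,)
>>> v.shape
(3, 3)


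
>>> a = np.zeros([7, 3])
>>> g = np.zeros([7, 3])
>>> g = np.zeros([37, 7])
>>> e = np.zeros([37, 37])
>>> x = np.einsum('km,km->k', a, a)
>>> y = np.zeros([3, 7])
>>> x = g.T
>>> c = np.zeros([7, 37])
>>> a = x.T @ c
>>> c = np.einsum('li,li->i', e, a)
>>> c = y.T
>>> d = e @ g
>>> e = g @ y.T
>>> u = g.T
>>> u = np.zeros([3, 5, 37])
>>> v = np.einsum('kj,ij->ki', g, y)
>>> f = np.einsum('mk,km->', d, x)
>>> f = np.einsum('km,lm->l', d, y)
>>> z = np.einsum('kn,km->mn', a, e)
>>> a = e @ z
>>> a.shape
(37, 37)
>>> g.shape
(37, 7)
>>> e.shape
(37, 3)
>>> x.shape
(7, 37)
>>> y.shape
(3, 7)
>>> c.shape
(7, 3)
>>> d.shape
(37, 7)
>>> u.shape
(3, 5, 37)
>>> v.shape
(37, 3)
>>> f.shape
(3,)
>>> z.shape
(3, 37)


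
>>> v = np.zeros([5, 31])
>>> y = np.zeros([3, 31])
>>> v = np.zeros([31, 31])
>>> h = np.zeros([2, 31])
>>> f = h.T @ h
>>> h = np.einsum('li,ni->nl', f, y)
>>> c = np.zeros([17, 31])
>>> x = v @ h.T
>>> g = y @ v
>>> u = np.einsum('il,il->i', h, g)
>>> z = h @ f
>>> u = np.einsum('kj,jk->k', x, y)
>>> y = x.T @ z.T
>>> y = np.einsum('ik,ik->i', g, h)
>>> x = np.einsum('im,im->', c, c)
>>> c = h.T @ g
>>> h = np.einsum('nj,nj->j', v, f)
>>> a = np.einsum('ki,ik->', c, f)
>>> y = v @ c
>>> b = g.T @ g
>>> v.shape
(31, 31)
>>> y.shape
(31, 31)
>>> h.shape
(31,)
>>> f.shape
(31, 31)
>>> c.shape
(31, 31)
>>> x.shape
()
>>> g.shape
(3, 31)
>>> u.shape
(31,)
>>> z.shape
(3, 31)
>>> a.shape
()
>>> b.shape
(31, 31)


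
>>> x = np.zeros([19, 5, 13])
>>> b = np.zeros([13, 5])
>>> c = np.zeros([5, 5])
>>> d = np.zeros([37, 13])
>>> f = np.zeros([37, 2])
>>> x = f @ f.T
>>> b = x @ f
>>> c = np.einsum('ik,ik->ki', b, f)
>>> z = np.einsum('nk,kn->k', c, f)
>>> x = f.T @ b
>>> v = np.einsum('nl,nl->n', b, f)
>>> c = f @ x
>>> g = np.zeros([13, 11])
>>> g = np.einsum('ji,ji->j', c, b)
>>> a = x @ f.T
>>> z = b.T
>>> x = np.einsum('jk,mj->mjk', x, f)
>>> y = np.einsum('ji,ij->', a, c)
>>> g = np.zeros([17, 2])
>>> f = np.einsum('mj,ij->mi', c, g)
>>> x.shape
(37, 2, 2)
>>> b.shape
(37, 2)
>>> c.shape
(37, 2)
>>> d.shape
(37, 13)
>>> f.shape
(37, 17)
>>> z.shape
(2, 37)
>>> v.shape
(37,)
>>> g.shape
(17, 2)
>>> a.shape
(2, 37)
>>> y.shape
()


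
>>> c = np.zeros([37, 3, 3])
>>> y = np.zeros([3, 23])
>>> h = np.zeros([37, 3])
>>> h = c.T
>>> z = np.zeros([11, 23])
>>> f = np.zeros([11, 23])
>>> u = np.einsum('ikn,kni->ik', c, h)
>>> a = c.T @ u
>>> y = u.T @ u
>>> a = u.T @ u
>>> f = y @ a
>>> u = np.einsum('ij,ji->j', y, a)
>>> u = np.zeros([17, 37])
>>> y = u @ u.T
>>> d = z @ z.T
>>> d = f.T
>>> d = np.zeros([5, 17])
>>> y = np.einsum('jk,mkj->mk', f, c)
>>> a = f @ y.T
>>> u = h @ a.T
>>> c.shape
(37, 3, 3)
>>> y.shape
(37, 3)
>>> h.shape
(3, 3, 37)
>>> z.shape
(11, 23)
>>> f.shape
(3, 3)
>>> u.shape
(3, 3, 3)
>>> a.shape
(3, 37)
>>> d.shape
(5, 17)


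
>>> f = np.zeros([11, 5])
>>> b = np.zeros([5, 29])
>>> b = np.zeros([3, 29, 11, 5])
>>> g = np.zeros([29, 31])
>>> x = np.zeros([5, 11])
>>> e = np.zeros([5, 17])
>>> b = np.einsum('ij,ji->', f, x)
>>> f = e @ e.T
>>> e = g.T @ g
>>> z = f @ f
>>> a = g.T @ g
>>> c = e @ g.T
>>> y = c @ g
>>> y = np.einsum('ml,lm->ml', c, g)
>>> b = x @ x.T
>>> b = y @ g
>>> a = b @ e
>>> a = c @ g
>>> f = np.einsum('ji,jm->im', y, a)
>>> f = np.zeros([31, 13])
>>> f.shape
(31, 13)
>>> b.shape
(31, 31)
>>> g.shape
(29, 31)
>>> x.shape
(5, 11)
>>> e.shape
(31, 31)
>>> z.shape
(5, 5)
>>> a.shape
(31, 31)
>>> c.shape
(31, 29)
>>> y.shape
(31, 29)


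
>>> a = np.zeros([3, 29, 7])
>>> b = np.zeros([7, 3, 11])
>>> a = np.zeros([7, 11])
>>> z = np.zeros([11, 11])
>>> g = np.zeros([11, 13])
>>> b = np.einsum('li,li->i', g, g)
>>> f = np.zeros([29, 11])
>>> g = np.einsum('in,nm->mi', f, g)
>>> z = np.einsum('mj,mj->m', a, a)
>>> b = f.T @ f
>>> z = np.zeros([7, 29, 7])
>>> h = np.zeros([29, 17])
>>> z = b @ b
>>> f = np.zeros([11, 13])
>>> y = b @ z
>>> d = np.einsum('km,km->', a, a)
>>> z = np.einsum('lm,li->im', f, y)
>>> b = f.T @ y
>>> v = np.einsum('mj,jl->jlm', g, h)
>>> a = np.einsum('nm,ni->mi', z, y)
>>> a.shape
(13, 11)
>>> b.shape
(13, 11)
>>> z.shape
(11, 13)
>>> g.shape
(13, 29)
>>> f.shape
(11, 13)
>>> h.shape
(29, 17)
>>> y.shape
(11, 11)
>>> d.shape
()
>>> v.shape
(29, 17, 13)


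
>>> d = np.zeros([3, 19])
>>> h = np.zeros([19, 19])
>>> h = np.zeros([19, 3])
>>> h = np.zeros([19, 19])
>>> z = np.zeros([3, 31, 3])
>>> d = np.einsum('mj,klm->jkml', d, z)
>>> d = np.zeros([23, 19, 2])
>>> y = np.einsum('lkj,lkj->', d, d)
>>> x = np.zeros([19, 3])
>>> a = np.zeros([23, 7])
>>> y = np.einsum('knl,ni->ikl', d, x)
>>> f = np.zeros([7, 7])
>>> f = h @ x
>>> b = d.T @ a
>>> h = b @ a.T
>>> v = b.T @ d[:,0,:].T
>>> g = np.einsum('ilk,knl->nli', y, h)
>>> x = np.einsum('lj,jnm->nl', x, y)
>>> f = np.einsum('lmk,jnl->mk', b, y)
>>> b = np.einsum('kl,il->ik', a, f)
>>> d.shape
(23, 19, 2)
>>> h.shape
(2, 19, 23)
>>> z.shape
(3, 31, 3)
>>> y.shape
(3, 23, 2)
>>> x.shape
(23, 19)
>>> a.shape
(23, 7)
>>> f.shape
(19, 7)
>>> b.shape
(19, 23)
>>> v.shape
(7, 19, 23)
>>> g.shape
(19, 23, 3)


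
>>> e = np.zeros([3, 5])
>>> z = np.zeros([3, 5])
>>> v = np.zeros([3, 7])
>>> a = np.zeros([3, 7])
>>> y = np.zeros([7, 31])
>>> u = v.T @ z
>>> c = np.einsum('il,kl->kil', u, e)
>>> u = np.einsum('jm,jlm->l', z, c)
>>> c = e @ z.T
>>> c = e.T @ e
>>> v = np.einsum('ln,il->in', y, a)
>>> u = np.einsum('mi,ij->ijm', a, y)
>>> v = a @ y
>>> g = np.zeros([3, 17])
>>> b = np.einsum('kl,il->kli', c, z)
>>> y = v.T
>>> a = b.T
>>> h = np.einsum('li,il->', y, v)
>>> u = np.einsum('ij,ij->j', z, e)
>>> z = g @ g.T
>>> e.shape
(3, 5)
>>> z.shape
(3, 3)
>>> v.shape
(3, 31)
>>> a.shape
(3, 5, 5)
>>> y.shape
(31, 3)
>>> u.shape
(5,)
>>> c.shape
(5, 5)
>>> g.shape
(3, 17)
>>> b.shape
(5, 5, 3)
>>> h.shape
()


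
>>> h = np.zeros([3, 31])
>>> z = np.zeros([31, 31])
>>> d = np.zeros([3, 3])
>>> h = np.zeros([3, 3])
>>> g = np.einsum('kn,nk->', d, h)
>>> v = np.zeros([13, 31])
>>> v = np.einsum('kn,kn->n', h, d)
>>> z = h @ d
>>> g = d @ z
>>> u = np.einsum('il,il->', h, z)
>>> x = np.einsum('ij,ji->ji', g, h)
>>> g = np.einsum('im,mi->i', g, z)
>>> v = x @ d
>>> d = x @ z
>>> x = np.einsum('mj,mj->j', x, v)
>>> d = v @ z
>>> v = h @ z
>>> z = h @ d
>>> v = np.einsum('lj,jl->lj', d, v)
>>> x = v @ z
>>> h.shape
(3, 3)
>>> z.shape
(3, 3)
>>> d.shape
(3, 3)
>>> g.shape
(3,)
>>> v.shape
(3, 3)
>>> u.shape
()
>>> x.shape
(3, 3)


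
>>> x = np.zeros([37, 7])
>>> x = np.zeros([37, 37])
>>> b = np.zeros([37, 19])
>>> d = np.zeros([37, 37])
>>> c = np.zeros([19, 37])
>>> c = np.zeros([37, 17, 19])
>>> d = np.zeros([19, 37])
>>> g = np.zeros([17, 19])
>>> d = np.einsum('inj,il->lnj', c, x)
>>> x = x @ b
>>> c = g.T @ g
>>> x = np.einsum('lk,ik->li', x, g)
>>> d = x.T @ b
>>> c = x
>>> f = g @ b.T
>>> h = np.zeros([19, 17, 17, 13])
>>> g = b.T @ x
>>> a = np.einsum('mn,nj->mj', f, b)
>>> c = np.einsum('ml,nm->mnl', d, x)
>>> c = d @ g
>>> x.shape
(37, 17)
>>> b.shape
(37, 19)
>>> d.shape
(17, 19)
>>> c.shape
(17, 17)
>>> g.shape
(19, 17)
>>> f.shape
(17, 37)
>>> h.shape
(19, 17, 17, 13)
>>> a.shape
(17, 19)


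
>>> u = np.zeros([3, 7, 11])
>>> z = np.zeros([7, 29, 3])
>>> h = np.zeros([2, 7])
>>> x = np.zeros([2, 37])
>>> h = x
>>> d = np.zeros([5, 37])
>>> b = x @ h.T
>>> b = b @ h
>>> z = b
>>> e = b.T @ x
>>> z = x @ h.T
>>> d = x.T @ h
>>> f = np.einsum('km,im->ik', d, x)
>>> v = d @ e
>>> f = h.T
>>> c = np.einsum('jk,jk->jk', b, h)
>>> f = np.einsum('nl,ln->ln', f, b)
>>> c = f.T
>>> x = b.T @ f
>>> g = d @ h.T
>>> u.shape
(3, 7, 11)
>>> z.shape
(2, 2)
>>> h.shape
(2, 37)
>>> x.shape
(37, 37)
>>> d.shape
(37, 37)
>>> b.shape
(2, 37)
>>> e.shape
(37, 37)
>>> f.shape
(2, 37)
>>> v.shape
(37, 37)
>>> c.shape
(37, 2)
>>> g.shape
(37, 2)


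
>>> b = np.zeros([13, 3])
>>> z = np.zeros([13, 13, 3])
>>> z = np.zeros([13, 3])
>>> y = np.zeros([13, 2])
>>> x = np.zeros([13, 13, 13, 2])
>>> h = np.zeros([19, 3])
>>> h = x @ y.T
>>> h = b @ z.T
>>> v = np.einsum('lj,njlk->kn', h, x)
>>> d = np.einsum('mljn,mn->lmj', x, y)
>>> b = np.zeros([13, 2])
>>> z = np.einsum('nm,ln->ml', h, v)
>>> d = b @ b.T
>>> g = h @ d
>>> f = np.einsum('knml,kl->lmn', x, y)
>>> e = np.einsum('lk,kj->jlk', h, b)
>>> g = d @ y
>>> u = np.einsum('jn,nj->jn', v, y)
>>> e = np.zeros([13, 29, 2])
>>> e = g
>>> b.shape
(13, 2)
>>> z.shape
(13, 2)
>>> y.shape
(13, 2)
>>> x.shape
(13, 13, 13, 2)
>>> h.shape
(13, 13)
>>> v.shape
(2, 13)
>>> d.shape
(13, 13)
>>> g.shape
(13, 2)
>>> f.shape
(2, 13, 13)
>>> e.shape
(13, 2)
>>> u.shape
(2, 13)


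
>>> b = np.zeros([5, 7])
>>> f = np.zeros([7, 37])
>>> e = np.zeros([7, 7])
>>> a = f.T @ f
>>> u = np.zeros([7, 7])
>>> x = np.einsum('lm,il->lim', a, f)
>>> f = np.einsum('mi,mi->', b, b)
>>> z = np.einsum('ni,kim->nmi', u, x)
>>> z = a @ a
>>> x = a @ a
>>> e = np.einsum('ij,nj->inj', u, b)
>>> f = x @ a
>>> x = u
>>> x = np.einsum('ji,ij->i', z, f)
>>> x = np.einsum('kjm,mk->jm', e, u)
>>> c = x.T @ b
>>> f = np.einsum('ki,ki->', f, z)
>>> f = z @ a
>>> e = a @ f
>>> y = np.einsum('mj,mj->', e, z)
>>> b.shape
(5, 7)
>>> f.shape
(37, 37)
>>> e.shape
(37, 37)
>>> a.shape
(37, 37)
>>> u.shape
(7, 7)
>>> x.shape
(5, 7)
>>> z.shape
(37, 37)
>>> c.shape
(7, 7)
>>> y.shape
()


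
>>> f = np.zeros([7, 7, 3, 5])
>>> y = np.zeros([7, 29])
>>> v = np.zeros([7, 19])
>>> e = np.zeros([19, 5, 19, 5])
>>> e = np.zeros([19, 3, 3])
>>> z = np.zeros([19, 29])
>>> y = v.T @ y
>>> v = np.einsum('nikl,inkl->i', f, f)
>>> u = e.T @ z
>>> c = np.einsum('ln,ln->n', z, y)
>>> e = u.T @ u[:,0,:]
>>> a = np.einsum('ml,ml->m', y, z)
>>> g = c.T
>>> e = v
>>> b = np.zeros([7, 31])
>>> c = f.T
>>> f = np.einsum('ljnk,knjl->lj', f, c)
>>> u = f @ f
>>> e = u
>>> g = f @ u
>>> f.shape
(7, 7)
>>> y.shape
(19, 29)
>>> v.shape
(7,)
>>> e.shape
(7, 7)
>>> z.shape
(19, 29)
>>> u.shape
(7, 7)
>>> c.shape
(5, 3, 7, 7)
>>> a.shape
(19,)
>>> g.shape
(7, 7)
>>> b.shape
(7, 31)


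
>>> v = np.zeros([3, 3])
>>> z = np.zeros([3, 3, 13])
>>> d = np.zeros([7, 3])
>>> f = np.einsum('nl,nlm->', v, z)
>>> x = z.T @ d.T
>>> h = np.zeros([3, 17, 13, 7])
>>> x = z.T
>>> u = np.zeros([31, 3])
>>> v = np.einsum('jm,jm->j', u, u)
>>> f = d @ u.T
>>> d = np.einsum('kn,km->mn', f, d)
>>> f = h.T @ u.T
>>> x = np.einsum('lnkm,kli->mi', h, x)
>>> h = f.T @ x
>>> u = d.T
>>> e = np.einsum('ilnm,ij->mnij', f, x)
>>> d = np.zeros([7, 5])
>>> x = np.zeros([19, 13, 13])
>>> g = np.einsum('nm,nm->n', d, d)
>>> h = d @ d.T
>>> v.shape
(31,)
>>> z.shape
(3, 3, 13)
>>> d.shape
(7, 5)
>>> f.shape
(7, 13, 17, 31)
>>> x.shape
(19, 13, 13)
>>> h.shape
(7, 7)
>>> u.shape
(31, 3)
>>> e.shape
(31, 17, 7, 3)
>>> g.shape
(7,)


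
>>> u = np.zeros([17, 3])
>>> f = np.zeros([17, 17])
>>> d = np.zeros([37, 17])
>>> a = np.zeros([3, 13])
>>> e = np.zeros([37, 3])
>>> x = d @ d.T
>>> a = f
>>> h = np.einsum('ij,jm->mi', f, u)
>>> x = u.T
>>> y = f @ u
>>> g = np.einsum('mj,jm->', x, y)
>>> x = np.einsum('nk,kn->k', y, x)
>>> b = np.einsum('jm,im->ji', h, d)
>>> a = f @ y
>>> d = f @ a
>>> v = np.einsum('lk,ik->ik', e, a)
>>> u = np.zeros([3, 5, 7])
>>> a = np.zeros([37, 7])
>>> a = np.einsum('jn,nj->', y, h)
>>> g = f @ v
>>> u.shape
(3, 5, 7)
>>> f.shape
(17, 17)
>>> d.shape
(17, 3)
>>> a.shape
()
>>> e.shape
(37, 3)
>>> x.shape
(3,)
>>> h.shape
(3, 17)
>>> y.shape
(17, 3)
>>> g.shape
(17, 3)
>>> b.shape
(3, 37)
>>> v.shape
(17, 3)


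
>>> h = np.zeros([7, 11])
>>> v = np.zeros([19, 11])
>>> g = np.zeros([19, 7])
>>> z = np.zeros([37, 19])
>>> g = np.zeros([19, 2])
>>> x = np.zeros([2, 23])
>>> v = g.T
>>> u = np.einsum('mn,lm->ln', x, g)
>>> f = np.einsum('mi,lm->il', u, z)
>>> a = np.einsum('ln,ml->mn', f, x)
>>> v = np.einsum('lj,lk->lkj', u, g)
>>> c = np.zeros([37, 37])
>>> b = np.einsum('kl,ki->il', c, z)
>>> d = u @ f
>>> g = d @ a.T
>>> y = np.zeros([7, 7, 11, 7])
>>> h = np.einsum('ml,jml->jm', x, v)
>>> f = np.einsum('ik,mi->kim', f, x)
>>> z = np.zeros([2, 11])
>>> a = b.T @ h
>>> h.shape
(19, 2)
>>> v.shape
(19, 2, 23)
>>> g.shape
(19, 2)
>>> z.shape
(2, 11)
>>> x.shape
(2, 23)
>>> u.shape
(19, 23)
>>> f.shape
(37, 23, 2)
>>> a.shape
(37, 2)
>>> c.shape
(37, 37)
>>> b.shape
(19, 37)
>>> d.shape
(19, 37)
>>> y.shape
(7, 7, 11, 7)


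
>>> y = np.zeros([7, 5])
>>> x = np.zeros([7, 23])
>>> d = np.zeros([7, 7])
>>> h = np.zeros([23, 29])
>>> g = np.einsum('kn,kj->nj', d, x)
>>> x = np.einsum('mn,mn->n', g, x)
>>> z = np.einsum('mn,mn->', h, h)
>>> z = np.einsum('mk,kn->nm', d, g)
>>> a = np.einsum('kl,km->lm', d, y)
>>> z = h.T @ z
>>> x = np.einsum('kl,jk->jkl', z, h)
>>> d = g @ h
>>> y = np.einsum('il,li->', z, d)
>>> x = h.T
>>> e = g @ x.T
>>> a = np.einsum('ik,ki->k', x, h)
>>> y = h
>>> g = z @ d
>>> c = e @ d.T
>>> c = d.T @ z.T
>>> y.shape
(23, 29)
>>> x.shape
(29, 23)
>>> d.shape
(7, 29)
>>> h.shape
(23, 29)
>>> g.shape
(29, 29)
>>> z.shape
(29, 7)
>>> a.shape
(23,)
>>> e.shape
(7, 29)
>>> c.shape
(29, 29)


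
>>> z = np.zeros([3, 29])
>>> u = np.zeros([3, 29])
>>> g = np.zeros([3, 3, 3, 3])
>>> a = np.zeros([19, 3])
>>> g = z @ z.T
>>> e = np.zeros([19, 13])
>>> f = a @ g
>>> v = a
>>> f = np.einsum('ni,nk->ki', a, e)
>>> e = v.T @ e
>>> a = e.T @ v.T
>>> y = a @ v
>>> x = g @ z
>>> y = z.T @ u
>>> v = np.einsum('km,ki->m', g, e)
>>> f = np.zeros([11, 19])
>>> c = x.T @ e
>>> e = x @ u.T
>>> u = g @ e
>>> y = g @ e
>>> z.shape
(3, 29)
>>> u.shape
(3, 3)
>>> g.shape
(3, 3)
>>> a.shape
(13, 19)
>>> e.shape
(3, 3)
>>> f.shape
(11, 19)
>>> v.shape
(3,)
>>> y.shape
(3, 3)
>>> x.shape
(3, 29)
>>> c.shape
(29, 13)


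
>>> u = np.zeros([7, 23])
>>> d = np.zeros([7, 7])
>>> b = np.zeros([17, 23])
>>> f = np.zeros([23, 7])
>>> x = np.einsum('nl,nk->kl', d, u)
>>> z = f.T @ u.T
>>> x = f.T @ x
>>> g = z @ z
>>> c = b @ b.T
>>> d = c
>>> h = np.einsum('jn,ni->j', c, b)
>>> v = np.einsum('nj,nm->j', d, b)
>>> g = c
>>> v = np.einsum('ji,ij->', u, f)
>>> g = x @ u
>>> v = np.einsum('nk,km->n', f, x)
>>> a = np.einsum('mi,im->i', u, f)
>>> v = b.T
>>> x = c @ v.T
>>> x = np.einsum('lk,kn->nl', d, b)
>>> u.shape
(7, 23)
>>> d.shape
(17, 17)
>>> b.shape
(17, 23)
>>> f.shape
(23, 7)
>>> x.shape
(23, 17)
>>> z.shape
(7, 7)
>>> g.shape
(7, 23)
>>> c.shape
(17, 17)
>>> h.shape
(17,)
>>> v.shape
(23, 17)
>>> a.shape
(23,)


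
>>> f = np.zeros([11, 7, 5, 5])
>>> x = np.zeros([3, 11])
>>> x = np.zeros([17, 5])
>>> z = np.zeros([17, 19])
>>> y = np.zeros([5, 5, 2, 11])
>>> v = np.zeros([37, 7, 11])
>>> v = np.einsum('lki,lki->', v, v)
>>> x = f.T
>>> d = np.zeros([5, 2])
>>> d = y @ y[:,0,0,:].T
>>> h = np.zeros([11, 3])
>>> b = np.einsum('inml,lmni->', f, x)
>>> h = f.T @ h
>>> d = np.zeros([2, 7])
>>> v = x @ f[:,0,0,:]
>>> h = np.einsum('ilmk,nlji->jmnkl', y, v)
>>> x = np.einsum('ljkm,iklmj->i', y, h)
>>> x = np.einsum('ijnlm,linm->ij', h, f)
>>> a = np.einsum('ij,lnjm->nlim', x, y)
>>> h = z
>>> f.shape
(11, 7, 5, 5)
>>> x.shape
(7, 2)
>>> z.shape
(17, 19)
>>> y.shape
(5, 5, 2, 11)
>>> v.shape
(5, 5, 7, 5)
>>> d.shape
(2, 7)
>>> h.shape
(17, 19)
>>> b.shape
()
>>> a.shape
(5, 5, 7, 11)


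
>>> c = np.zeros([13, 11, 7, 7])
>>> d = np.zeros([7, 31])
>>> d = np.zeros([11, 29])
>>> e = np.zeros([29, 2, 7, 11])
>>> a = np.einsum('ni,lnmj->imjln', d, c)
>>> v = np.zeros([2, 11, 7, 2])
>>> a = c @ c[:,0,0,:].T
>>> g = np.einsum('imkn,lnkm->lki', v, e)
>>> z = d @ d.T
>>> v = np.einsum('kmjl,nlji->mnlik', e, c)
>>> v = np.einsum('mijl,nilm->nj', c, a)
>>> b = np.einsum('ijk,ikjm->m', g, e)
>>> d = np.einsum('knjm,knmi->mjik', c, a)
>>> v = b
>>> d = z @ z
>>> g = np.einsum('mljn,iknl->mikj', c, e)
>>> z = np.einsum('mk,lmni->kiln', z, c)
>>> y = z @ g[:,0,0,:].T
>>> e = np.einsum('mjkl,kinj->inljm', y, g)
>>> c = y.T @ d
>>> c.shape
(13, 13, 7, 11)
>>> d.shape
(11, 11)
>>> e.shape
(29, 2, 13, 7, 11)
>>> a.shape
(13, 11, 7, 13)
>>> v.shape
(11,)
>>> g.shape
(13, 29, 2, 7)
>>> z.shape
(11, 7, 13, 7)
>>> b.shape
(11,)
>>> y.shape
(11, 7, 13, 13)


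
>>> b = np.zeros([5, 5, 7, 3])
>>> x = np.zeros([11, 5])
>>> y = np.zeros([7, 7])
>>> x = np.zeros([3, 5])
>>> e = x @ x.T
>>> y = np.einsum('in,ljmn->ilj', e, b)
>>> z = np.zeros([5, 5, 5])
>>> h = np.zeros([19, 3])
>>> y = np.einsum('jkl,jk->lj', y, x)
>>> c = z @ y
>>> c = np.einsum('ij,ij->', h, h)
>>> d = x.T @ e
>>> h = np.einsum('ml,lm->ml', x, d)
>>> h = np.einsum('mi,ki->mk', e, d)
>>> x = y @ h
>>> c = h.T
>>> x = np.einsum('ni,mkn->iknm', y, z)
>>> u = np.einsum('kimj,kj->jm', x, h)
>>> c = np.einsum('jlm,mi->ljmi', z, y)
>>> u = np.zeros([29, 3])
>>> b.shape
(5, 5, 7, 3)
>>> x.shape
(3, 5, 5, 5)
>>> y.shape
(5, 3)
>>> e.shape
(3, 3)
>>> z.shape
(5, 5, 5)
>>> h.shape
(3, 5)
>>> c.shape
(5, 5, 5, 3)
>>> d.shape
(5, 3)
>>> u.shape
(29, 3)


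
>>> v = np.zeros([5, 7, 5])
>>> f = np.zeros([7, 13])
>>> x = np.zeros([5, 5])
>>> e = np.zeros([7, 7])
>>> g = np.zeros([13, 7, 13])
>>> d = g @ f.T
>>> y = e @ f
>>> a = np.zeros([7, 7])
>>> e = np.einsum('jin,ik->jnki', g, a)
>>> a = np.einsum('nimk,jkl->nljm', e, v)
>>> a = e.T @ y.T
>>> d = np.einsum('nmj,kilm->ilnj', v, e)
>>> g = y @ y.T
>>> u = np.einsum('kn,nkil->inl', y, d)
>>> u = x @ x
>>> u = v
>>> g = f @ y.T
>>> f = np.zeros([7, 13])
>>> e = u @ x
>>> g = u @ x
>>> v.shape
(5, 7, 5)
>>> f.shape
(7, 13)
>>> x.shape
(5, 5)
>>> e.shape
(5, 7, 5)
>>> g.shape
(5, 7, 5)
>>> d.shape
(13, 7, 5, 5)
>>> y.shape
(7, 13)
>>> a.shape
(7, 7, 13, 7)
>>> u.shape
(5, 7, 5)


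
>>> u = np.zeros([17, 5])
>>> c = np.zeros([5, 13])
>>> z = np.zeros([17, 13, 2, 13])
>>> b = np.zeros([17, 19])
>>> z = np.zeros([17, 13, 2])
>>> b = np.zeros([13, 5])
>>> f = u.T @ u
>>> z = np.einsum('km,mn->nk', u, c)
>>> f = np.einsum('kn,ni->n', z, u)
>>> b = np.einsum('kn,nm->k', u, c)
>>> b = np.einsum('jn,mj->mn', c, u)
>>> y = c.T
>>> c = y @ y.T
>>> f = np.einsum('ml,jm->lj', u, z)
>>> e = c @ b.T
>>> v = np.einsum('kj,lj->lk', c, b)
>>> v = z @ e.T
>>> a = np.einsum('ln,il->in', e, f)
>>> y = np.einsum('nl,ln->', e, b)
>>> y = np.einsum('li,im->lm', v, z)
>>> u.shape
(17, 5)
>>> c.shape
(13, 13)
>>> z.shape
(13, 17)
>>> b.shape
(17, 13)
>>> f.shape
(5, 13)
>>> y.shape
(13, 17)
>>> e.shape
(13, 17)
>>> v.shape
(13, 13)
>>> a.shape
(5, 17)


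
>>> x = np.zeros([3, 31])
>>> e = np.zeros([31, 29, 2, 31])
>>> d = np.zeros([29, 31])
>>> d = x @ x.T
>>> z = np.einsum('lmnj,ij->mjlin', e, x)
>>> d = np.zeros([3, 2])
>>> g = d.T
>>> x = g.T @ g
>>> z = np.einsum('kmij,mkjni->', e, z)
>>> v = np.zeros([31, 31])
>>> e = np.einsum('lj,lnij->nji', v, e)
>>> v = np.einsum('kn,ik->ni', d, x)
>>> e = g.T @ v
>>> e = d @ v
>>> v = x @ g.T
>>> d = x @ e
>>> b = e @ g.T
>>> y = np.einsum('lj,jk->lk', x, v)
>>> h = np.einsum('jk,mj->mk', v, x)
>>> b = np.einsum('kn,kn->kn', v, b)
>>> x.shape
(3, 3)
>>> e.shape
(3, 3)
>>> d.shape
(3, 3)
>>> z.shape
()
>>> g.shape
(2, 3)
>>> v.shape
(3, 2)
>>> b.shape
(3, 2)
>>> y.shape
(3, 2)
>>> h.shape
(3, 2)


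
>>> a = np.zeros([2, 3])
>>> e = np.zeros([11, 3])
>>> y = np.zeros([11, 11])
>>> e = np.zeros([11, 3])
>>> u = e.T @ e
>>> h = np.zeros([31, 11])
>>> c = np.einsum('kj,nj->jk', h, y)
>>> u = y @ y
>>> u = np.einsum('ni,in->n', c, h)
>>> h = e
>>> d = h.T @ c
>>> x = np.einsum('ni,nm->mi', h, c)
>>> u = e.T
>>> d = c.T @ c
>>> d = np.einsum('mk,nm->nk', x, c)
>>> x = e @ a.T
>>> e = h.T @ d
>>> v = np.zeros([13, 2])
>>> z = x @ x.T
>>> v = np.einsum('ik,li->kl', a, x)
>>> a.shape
(2, 3)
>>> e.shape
(3, 3)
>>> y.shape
(11, 11)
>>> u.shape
(3, 11)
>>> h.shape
(11, 3)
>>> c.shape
(11, 31)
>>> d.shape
(11, 3)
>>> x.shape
(11, 2)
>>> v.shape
(3, 11)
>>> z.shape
(11, 11)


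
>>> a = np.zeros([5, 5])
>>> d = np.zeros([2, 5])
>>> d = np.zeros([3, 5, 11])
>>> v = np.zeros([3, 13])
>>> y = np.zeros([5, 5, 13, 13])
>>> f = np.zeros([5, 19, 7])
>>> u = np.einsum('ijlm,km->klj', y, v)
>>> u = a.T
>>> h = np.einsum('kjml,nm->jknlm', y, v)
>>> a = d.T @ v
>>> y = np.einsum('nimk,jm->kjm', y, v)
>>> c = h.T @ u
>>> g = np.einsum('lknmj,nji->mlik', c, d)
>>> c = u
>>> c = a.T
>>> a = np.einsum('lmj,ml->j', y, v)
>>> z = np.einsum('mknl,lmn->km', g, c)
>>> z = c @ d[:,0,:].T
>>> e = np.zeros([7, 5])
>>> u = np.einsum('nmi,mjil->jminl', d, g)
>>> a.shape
(13,)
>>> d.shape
(3, 5, 11)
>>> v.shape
(3, 13)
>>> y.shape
(13, 3, 13)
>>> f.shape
(5, 19, 7)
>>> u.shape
(13, 5, 11, 3, 13)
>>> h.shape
(5, 5, 3, 13, 13)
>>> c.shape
(13, 5, 11)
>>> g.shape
(5, 13, 11, 13)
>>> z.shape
(13, 5, 3)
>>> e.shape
(7, 5)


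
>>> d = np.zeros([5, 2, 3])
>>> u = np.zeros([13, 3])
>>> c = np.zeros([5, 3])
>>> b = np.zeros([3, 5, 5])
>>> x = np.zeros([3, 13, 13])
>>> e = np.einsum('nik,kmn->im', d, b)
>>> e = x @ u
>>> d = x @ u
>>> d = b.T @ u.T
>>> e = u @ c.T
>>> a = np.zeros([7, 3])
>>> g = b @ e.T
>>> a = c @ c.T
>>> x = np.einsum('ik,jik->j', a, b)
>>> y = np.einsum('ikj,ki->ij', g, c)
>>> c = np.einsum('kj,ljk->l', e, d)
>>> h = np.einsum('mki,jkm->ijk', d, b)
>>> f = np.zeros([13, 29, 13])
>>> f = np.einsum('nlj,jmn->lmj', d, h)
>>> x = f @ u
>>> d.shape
(5, 5, 13)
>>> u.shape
(13, 3)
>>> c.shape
(5,)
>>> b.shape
(3, 5, 5)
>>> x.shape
(5, 3, 3)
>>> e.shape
(13, 5)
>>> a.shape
(5, 5)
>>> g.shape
(3, 5, 13)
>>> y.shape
(3, 13)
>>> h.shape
(13, 3, 5)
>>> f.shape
(5, 3, 13)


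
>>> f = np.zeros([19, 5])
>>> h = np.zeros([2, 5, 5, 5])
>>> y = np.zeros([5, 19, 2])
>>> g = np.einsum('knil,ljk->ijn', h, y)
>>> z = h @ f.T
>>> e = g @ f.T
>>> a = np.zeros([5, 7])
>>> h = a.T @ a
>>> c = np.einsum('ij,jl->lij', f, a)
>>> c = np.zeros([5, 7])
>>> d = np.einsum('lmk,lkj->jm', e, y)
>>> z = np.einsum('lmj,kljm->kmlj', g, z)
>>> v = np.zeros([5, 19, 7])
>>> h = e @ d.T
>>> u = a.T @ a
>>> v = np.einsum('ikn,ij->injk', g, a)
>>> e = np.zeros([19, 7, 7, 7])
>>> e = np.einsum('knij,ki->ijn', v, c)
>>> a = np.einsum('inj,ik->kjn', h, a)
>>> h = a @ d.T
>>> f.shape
(19, 5)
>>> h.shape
(7, 2, 2)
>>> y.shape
(5, 19, 2)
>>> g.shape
(5, 19, 5)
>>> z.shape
(2, 19, 5, 5)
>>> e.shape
(7, 19, 5)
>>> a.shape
(7, 2, 19)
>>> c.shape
(5, 7)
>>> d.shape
(2, 19)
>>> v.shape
(5, 5, 7, 19)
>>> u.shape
(7, 7)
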